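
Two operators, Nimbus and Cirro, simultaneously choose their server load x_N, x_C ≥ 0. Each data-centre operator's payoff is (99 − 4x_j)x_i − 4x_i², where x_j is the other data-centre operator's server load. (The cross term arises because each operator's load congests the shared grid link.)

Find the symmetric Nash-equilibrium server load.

8.25

Nimbus's payoff is (99 − 4x_C)x_N − 4x_N².
∂π/∂x_N = 99 − 4x_C − 8x_N = 0, so x_N = 12.375 − 0.5x_C.
By symmetry x_C = x_N; substituting into the reaction function, 1.5x_N = 12.375 and x_N = 8.25.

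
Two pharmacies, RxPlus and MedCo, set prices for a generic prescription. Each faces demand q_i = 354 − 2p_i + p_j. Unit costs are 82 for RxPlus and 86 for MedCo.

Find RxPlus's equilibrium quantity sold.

RxPlus's profit: π = (p_{RxPlus} − 82)(354 − 2p_{RxPlus} + p_{MedCo}).
∂π/∂p_{RxPlus} = 518 − 4p_{RxPlus} + p_{MedCo} = 0 ⇒ p_{RxPlus} = 129.5 + 0.25p_{MedCo}.
Similarly p_{MedCo} = 131.5 + 0.25p_{RxPlus}.
Plugging p_{MedCo} into RxPlus's best response: p_{RxPlus} = 129.5 + 0.25(131.5 + 0.25p_{RxPlus}) ⇒ 0.9375p_{RxPlus} = 162.375, so p_{RxPlus} = 173.2.
Then p_{MedCo} = 131.5 + 0.25·173.2 = 174.8.
q_{RxPlus} = 354 − 2·173.2 + 174.8 = 182.4.

182.4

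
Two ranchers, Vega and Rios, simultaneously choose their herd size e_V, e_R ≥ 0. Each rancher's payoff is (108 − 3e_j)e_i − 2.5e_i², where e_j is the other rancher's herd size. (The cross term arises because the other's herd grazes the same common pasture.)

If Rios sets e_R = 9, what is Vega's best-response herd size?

16.2

Vega's payoff is (108 − 3e_R)e_V − 2.5e_V².
∂π/∂e_V = 108 − 3e_R − 5e_V = 0, so e_V = 21.6 − 0.6e_R.
At e_R = 9: e_V = 21.6 − 0.6·9 = 16.2.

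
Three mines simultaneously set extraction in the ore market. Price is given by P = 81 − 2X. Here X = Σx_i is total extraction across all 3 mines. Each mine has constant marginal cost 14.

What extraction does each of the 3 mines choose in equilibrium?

8.375

A representative mine's profit is π_i = x_i(81 − 2X) − 14x_i, with X = x_i + Σ_{j≠i} x_j.
First-order condition: 67 − 4x_i − 2Σ_{j≠i} x_j = 0.
In a symmetric equilibrium every mine chooses the same x, so Σ_{j≠i} x_j = 2x. The condition becomes 67 − 8x = 0, giving x = 67/8 = 8.375.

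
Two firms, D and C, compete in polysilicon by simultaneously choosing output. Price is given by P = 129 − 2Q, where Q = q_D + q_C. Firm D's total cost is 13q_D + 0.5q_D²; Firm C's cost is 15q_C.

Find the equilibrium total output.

Firm D's profit: π = q_D(129 − 2(q_D + q_C)) − 13q_D − 0.5q_D².
∂π/∂q_D = 116 − 5q_D − 2q_C = 0, so q_D = 23.2 − 0.4q_C.
For C: ∂π/∂q_C = 114 − 4q_C − 2q_D = 0 ⇒ q_C = 28.5 − 0.5q_D.
Solving the two reaction functions simultaneously: (1 − (−0.4)(−0.5))q_D = 23.2 − 0.4·28.5, so 0.8q_D = 11.8 and q_D = 14.75.
Then q_C = 28.5 − 0.5·14.75 = 21.125.
Total output: 14.75 + 21.125 = 35.875.

35.875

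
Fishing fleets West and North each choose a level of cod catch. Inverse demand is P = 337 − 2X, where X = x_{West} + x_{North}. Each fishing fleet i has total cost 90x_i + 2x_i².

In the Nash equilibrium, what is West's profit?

Fishing fleet West's profit: π = x_{West}(337 − 2(x_{West} + x_{North})) − 90x_{West} − 2x_{West}².
∂π/∂x_{West} = 247 − 8x_{West} − 2x_{North} = 0, so x_{West} = 30.875 − 0.25x_{North}.
The game is symmetric, so in equilibrium x_{North} = x_{West}: the reaction function gives 1.25x_{West} = 30.875, hence x_{West} = 24.7.
Price P = 337 − 2·49.4 = 238.2.
West's profit: (238.2 − 90)·24.7 − 2(24.7)² = 2440.36.

2440.36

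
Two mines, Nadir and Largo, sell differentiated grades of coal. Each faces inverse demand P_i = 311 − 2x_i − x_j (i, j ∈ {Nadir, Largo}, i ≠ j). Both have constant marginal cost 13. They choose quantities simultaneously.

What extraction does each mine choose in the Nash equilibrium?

59.6

Mine Nadir's profit: π = x_{Nadir}(311 − 2x_{Nadir} − x_{Largo}) − 13x_{Nadir}.
∂π/∂x_{Nadir} = 298 − 4x_{Nadir} − x_{Largo} = 0 ⇒ x_{Nadir} = 74.5 − 0.25x_{Largo}.
By symmetry x_{Largo} = x_{Nadir}; substituting into the reaction function, 1.25x_{Nadir} = 74.5 and x_{Nadir} = 59.6.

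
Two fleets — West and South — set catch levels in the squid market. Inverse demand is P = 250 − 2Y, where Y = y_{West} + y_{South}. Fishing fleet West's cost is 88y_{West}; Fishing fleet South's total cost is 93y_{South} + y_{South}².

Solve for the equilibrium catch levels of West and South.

Fishing fleet West's profit: π = y_{West}(250 − 2(y_{West} + y_{South})) − 88y_{West}.
∂π/∂y_{West} = 162 − 4y_{West} − 2y_{South} = 0, so y_{West} = 40.5 − 0.5y_{South}.
For South: ∂π/∂y_{South} = 157 − 6y_{South} − 2y_{West} = 0 ⇒ y_{South} = 157/6 − (1/3)y_{West}.
Solving the two reaction functions simultaneously: (1 − (−0.5)(−1/3))y_{West} = 40.5 − 0.5·(157/6), so (5/6)y_{West} = 329/12 and y_{West} = 32.9.
Then y_{South} = 157/6 − (1/3)·32.9 = 15.2.

32.9, 15.2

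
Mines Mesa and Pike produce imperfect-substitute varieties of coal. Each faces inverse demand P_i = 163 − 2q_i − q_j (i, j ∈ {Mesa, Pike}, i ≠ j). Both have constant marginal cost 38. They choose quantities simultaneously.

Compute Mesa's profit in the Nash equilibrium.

Mine Mesa's profit: π = q_{Mesa}(163 − 2q_{Mesa} − q_{Pike}) − 38q_{Mesa}.
∂π/∂q_{Mesa} = 125 − 4q_{Mesa} − q_{Pike} = 0 ⇒ q_{Mesa} = 31.25 − 0.25q_{Pike}.
Setting q_{Mesa} = q_{Pike} in the reaction function: q_{Mesa} = 31.25 − 0.25q_{Mesa}, so q_{Mesa} = 31.25 / 1.25 = 25.
P_{Mesa} = 163 − 2·25 − 25 = 88.
Profit = (88 − 38)·25 = 1250.

1250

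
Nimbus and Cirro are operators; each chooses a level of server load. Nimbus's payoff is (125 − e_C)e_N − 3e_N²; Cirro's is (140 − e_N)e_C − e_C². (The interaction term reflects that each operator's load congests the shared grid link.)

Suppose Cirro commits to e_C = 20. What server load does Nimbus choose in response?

Expanding Nimbus's payoff: 125e_N − e_Ce_N − 3e_N².
∂π/∂e_N = 125 − e_C − 6e_N = 0, so e_N = 125/6 − (1/6)e_C.
At e_C = 20: e_N = 125/6 − (1/6)·20 = 17.5.

17.5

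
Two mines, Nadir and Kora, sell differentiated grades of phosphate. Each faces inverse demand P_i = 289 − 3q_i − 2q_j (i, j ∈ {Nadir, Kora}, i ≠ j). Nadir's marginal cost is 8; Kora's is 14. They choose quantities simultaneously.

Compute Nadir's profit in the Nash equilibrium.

Mine Nadir's profit: π = q_{Nadir}(289 − 3q_{Nadir} − 2q_{Kora}) − 8q_{Nadir}.
∂π/∂q_{Nadir} = 281 − 6q_{Nadir} − 2q_{Kora} = 0 ⇒ q_{Nadir} = 281/6 − (1/3)q_{Kora}.
Similarly q_{Kora} = 275/6 − (1/3)q_{Nadir}.
Substituting the second reaction function into the first: q_{Nadir} = 281/6 − (1/3)(275/6 − (1/3)q_{Nadir}), which gives (8/9)q_{Nadir} = 284/9 ⇒ q_{Nadir} = 35.5.
Then q_{Kora} = 275/6 − (1/3)·35.5 = 34.
P_{Nadir} = 289 − 3·35.5 − 2·34 = 114.5.
Profit = (114.5 − 8)·35.5 = 3780.75.

3780.75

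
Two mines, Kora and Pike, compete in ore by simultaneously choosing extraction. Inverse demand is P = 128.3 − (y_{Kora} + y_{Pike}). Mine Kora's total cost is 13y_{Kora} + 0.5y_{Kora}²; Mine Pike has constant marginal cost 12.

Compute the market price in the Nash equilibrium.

58.72

Mine Kora's profit: π = y_{Kora}(128.3 − (y_{Kora} + y_{Pike})) − 13y_{Kora} − 0.5y_{Kora}².
∂π/∂y_{Kora} = 115.3 − 3y_{Kora} − y_{Pike} = 0, so y_{Kora} = 1153/30 − (1/3)y_{Pike}.
For Pike: ∂π/∂y_{Pike} = 116.3 − 2y_{Pike} − y_{Kora} = 0 ⇒ y_{Pike} = 58.15 − 0.5y_{Kora}.
Plugging y_{Pike} into Kora's best response: y_{Kora} = 1153/30 − (1/3)(58.15 − 0.5y_{Kora}) ⇒ (5/6)y_{Kora} = 19.05, so y_{Kora} = 22.86.
Then y_{Pike} = 58.15 − 0.5·22.86 = 46.72.
Equilibrium price: P = 128.3 − 69.58 = 58.72.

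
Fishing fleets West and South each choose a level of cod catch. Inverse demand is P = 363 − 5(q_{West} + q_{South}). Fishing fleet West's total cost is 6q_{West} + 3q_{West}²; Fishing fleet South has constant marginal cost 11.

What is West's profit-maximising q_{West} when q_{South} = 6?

20.4375

Fishing fleet West's profit: π = q_{West}(363 − 5(q_{West} + q_{South})) − 6q_{West} − 3q_{West}².
∂π/∂q_{West} = 357 − 16q_{West} − 5q_{South} = 0, so q_{West} = 22.3125 − 0.3125q_{South}.
At q_{South} = 6: q_{West} = 22.3125 − 0.3125·6 = 20.4375.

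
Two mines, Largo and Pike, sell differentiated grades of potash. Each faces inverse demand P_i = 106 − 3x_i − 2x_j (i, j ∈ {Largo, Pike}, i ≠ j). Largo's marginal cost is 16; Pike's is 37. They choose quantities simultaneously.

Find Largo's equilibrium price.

Mine Largo's profit: π = x_{Largo}(106 − 3x_{Largo} − 2x_{Pike}) − 16x_{Largo}.
∂π/∂x_{Largo} = 90 − 6x_{Largo} − 2x_{Pike} = 0 ⇒ x_{Largo} = 15 − (1/3)x_{Pike}.
Similarly x_{Pike} = 11.5 − (1/3)x_{Largo}.
Substituting the second reaction function into the first: x_{Largo} = 15 − (1/3)(11.5 − (1/3)x_{Largo}), which gives (8/9)x_{Largo} = 67/6 ⇒ x_{Largo} = 12.5625.
Then x_{Pike} = 11.5 − (1/3)·12.5625 = 7.3125.
P_{Largo} = 106 − 3·12.5625 − 2·7.3125 = 53.6875.

53.6875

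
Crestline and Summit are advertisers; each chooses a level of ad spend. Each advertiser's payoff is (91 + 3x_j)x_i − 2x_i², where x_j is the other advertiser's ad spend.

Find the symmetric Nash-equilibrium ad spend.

91

Crestline's payoff is (91 + 3x_S)x_C − 2x_C².
∂π/∂x_C = 91 + 3x_S − 4x_C = 0, so x_C = 22.75 + 0.75x_S.
By symmetry x_S = x_C; substituting into the reaction function, 0.25x_C = 22.75 and x_C = 91.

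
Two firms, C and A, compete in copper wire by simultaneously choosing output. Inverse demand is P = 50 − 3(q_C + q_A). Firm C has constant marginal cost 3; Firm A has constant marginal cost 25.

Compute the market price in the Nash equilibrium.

Firm C's profit: π = q_C(50 − 3(q_C + q_A)) − 3q_C.
∂π/∂q_C = 47 − 6q_C − 3q_A = 0, so q_C = 47/6 − 0.5q_A.
By the same steps for A: q_A = 25/6 − 0.5q_C.
Substituting the second reaction function into the first: q_C = 47/6 − 0.5(25/6 − 0.5q_C), which gives 0.75q_C = 5.75 ⇒ q_C = 23/3.
Then q_A = 25/6 − 0.5·(23/3) = 1/3.
Equilibrium price: P = 50 − 3·8 = 26.

26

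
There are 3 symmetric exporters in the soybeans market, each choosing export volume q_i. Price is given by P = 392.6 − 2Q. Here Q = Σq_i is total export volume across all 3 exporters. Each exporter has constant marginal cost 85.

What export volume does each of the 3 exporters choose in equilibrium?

38.45

A representative exporter's profit is π_i = q_i(392.6 − 2Q) − 85q_i, with Q = q_i + Σ_{j≠i} q_j.
First-order condition: 307.6 − 4q_i − 2Σ_{j≠i} q_j = 0.
With identical exporters, set every q_j = q: then 307.6 − 4q − 4q = 0, i.e. q = 307.6/8 = 38.45.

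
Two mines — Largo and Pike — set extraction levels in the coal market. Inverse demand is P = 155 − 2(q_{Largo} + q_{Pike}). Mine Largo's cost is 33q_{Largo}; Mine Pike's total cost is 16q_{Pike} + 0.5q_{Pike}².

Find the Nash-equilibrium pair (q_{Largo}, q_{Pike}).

Mine Largo's profit: π = q_{Largo}(155 − 2(q_{Largo} + q_{Pike})) − 33q_{Largo}.
∂π/∂q_{Largo} = 122 − 4q_{Largo} − 2q_{Pike} = 0, so q_{Largo} = 30.5 − 0.5q_{Pike}.
For Pike: ∂π/∂q_{Pike} = 139 − 5q_{Pike} − 2q_{Largo} = 0 ⇒ q_{Pike} = 27.8 − 0.4q_{Largo}.
Plugging q_{Pike} into Largo's best response: q_{Largo} = 30.5 − 0.5(27.8 − 0.4q_{Largo}) ⇒ 0.8q_{Largo} = 16.6, so q_{Largo} = 20.75.
Then q_{Pike} = 27.8 − 0.4·20.75 = 19.5.

20.75, 19.5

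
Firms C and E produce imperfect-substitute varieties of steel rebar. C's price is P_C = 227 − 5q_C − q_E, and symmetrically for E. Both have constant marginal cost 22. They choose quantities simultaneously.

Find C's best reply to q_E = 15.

Firm C's profit: π = q_C(227 − 5q_C − q_E) − 22q_C.
∂π/∂q_C = 205 − 10q_C − q_E = 0 ⇒ q_C = 20.5 − 0.1q_E.
At q_E = 15: q_C = 20.5 − 0.1·15 = 19.

19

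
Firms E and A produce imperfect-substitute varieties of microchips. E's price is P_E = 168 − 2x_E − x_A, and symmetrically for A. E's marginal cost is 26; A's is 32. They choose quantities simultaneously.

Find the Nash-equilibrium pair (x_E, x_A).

28.8, 26.8

Firm E's profit: π = x_E(168 − 2x_E − x_A) − 26x_E.
∂π/∂x_E = 142 − 4x_E − x_A = 0 ⇒ x_E = 35.5 − 0.25x_A.
Similarly x_A = 34 − 0.25x_E.
Solving the two reaction functions simultaneously: (1 − (−0.25)(−0.25))x_E = 35.5 − 0.25·34, so 0.9375x_E = 27 and x_E = 28.8.
Then x_A = 34 − 0.25·28.8 = 26.8.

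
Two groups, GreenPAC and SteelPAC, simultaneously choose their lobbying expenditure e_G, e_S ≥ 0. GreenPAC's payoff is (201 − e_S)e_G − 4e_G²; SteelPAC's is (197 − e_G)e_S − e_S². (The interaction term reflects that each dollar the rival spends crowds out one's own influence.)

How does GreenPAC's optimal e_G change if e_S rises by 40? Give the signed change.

Expanding GreenPAC's payoff: 201e_G − e_Se_G − 4e_G².
∂π/∂e_G = 201 − e_S − 8e_G = 0, so e_G = 25.125 − 0.125e_S.
The reaction-function slope is −0.125, so a 40-unit rise in e_S moves e_G by −0.125 × 40 = −5. GreenPAC's best response falls — the actions are strategic substitutes.

-5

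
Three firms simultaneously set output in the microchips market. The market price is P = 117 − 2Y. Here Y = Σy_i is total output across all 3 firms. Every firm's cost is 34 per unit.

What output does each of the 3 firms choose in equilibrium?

10.375

A representative firm's profit is π_i = y_i(117 − 2Y) − 34y_i, with Y = y_i + Σ_{j≠i} y_j.
First-order condition: 83 − 4y_i − 2Σ_{j≠i} y_j = 0.
In a symmetric equilibrium every firm chooses the same y, so Σ_{j≠i} y_j = 2y. The condition becomes 83 − 8y = 0, giving y = 83/8 = 10.375.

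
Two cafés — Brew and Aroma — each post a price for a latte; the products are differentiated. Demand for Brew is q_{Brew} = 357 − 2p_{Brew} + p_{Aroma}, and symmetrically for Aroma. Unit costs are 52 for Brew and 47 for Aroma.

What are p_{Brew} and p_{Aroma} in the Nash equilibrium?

153, 151

Brew's profit: π = (p_{Brew} − 52)(357 − 2p_{Brew} + p_{Aroma}).
∂π/∂p_{Brew} = 461 − 4p_{Brew} + p_{Aroma} = 0 ⇒ p_{Brew} = 115.25 + 0.25p_{Aroma}.
Similarly p_{Aroma} = 112.75 + 0.25p_{Brew}.
Plugging p_{Aroma} into Brew's best response: p_{Brew} = 115.25 + 0.25(112.75 + 0.25p_{Brew}) ⇒ 0.9375p_{Brew} = 143.4375, so p_{Brew} = 153.
Then p_{Aroma} = 112.75 + 0.25·153 = 151.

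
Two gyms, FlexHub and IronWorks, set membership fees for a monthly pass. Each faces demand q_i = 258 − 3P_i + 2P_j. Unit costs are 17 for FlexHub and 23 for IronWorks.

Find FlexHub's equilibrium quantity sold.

184.125

FlexHub's profit: π = (P_{FlexHub} − 17)(258 − 3P_{FlexHub} + 2P_{IronWorks}).
∂π/∂P_{FlexHub} = 309 − 6P_{FlexHub} + 2P_{IronWorks} = 0 ⇒ P_{FlexHub} = 51.5 + (1/3)P_{IronWorks}.
Similarly P_{IronWorks} = 54.5 + (1/3)P_{FlexHub}.
Plugging P_{IronWorks} into FlexHub's best response: P_{FlexHub} = 51.5 + (1/3)(54.5 + (1/3)P_{FlexHub}) ⇒ (8/9)P_{FlexHub} = 209/3, so P_{FlexHub} = 78.375.
Then P_{IronWorks} = 54.5 + (1/3)·78.375 = 80.625.
q_{FlexHub} = 258 − 3·78.375 + 2·80.625 = 184.125.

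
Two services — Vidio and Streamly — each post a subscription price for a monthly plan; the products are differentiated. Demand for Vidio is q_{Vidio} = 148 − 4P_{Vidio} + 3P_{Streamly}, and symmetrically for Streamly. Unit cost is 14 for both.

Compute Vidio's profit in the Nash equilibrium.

2872.96

Vidio's profit: π = (P_{Vidio} − 14)(148 − 4P_{Vidio} + 3P_{Streamly}).
∂π/∂P_{Vidio} = 204 − 8P_{Vidio} + 3P_{Streamly} = 0 ⇒ P_{Vidio} = 25.5 + 0.375P_{Streamly}.
Setting P_{Vidio} = P_{Streamly} in the reaction function: P_{Vidio} = 25.5 + 0.375P_{Vidio}, so P_{Vidio} = 25.5 / 0.625 = 40.8.
q_{Vidio} = 148 − 4·40.8 + 3·40.8 = 107.2.
Profit = (40.8 − 14)·107.2 = 2872.96.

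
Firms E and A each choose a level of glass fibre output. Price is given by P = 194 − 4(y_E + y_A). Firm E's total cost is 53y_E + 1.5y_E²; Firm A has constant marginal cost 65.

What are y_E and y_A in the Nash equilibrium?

8.5, 11.875

Firm E's profit: π = y_E(194 − 4(y_E + y_A)) − 53y_E − 1.5y_E².
∂π/∂y_E = 141 − 11y_E − 4y_A = 0, so y_E = 141/11 − (4/11)y_A.
For A: ∂π/∂y_A = 129 − 8y_A − 4y_E = 0 ⇒ y_A = 16.125 − 0.5y_E.
Substituting the second reaction function into the first: y_E = 141/11 − (4/11)(16.125 − 0.5y_E), which gives (9/11)y_E = 153/22 ⇒ y_E = 8.5.
Then y_A = 16.125 − 0.5·8.5 = 11.875.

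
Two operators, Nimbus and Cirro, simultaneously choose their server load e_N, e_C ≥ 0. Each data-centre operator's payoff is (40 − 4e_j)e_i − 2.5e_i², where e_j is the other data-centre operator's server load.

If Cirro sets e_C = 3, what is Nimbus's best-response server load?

5.6

Nimbus's payoff is (40 − 4e_C)e_N − 2.5e_N².
∂π/∂e_N = 40 − 4e_C − 5e_N = 0, so e_N = 8 − 0.8e_C.
At e_C = 3: e_N = 8 − 0.8·3 = 5.6.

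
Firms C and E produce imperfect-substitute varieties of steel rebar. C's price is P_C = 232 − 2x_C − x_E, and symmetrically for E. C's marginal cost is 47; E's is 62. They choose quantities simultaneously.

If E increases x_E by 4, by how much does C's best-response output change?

-1

Firm C's profit: π = x_C(232 − 2x_C − x_E) − 47x_C.
∂π/∂x_C = 185 − 4x_C − x_E = 0 ⇒ x_C = 46.25 − 0.25x_E.
The reaction-function slope is −0.25, so a 4-unit rise in x_E moves x_C by −0.25 × 4 = −1. C's best response falls — the actions are strategic substitutes.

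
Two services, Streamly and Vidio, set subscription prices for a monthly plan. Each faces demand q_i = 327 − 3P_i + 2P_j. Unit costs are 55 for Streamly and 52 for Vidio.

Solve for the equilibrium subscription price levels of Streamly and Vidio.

Streamly's profit: π = (P_{Streamly} − 55)(327 − 3P_{Streamly} + 2P_{Vidio}).
∂π/∂P_{Streamly} = 492 − 6P_{Streamly} + 2P_{Vidio} = 0 ⇒ P_{Streamly} = 82 + (1/3)P_{Vidio}.
Similarly P_{Vidio} = 80.5 + (1/3)P_{Streamly}.
Plugging P_{Vidio} into Streamly's best response: P_{Streamly} = 82 + (1/3)(80.5 + (1/3)P_{Streamly}) ⇒ (8/9)P_{Streamly} = 653/6, so P_{Streamly} = 122.4375.
Then P_{Vidio} = 80.5 + (1/3)·122.4375 = 121.3125.

122.4375, 121.3125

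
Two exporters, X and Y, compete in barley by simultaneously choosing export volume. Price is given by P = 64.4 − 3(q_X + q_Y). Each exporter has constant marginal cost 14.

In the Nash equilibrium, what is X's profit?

Exporter X's profit: π = q_X(64.4 − 3(q_X + q_Y)) − 14q_X.
∂π/∂q_X = 50.4 − 6q_X − 3q_Y = 0, so q_X = 8.4 − 0.5q_Y.
The game is symmetric, so in equilibrium q_Y = q_X: the reaction function gives 1.5q_X = 8.4, hence q_X = 5.6.
Price P = 64.4 − 3·11.2 = 30.8.
X's profit: (30.8 − 14)·5.6 = 94.08.

94.08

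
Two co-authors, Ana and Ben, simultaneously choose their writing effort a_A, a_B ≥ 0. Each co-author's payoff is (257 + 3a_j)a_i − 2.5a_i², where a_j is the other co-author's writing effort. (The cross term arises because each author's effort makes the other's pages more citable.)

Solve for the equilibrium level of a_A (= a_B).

128.5

Ana's payoff is (257 + 3a_B)a_A − 2.5a_A².
∂π/∂a_A = 257 + 3a_B − 5a_A = 0, so a_A = 51.4 + 0.6a_B.
By symmetry a_B = a_A; substituting into the reaction function, 0.4a_A = 51.4 and a_A = 128.5.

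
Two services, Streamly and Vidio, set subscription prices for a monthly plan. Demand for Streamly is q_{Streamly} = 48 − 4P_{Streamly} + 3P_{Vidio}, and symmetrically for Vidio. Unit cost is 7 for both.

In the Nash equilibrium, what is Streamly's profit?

268.96

Streamly's profit: π = (P_{Streamly} − 7)(48 − 4P_{Streamly} + 3P_{Vidio}).
∂π/∂P_{Streamly} = 76 − 8P_{Streamly} + 3P_{Vidio} = 0 ⇒ P_{Streamly} = 9.5 + 0.375P_{Vidio}.
The game is symmetric, so in equilibrium P_{Vidio} = P_{Streamly}: the reaction function gives 0.625P_{Streamly} = 9.5, hence P_{Streamly} = 15.2.
q_{Streamly} = 48 − 4·15.2 + 3·15.2 = 32.8.
Profit = (15.2 − 7)·32.8 = 268.96.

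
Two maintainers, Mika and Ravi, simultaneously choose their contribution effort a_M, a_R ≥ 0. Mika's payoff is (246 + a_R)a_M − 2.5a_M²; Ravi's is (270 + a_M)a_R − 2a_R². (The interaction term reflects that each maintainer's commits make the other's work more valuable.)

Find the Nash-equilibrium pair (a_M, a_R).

Expanding Mika's payoff: 246a_M + a_Ra_M − 2.5a_M².
∂π/∂a_M = 246 + a_R − 5a_M = 0, so a_M = 49.2 + 0.2a_R.
Likewise for Ravi: a_R = 67.5 + 0.25a_M.
Substituting the second reaction function into the first: a_M = 49.2 + 0.2(67.5 + 0.25a_M), which gives 0.95a_M = 62.7 ⇒ a_M = 66.
Then a_R = 67.5 + 0.25·66 = 84.

66, 84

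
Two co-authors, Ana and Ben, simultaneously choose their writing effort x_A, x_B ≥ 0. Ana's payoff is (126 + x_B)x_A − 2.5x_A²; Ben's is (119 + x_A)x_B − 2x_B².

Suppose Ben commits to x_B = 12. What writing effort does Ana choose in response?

Expanding Ana's payoff: 126x_A + x_Bx_A − 2.5x_A².
∂π/∂x_A = 126 + x_B − 5x_A = 0, so x_A = 25.2 + 0.2x_B.
At x_B = 12: x_A = 25.2 + 0.2·12 = 27.6.

27.6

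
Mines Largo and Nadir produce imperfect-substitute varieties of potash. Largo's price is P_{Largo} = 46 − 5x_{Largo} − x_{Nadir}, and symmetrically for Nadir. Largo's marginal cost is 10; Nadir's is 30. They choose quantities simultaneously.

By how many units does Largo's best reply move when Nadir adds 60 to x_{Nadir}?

-6

Mine Largo's profit: π = x_{Largo}(46 − 5x_{Largo} − x_{Nadir}) − 10x_{Largo}.
∂π/∂x_{Largo} = 36 − 10x_{Largo} − x_{Nadir} = 0 ⇒ x_{Largo} = 3.6 − 0.1x_{Nadir}.
The reaction-function slope is −0.1, so a 60-unit rise in x_{Nadir} moves x_{Largo} by −0.1 × 60 = −6. Largo's best response falls — the actions are strategic substitutes.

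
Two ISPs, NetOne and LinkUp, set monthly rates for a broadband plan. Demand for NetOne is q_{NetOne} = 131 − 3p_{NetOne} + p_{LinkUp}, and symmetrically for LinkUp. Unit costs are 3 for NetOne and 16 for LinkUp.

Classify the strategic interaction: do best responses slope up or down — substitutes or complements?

strategic complements

NetOne's profit: π = (p_{NetOne} − 3)(131 − 3p_{NetOne} + p_{LinkUp}).
∂π/∂p_{NetOne} = 140 − 6p_{NetOne} + p_{LinkUp} = 0 ⇒ p_{NetOne} = 70/3 + (1/6)p_{LinkUp}.
The best-response slope dp_{NetOne}/dp_{LinkUp} = 1/6 > 0: the reaction function is upward-sloping, so the choices are strategic complements.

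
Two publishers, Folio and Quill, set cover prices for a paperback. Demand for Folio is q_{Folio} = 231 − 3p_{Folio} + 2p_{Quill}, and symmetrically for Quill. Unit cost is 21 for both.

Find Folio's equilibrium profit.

Folio's profit: π = (p_{Folio} − 21)(231 − 3p_{Folio} + 2p_{Quill}).
∂π/∂p_{Folio} = 294 − 6p_{Folio} + 2p_{Quill} = 0 ⇒ p_{Folio} = 49 + (1/3)p_{Quill}.
By symmetry p_{Quill} = p_{Folio}; substituting into the reaction function, (2/3)p_{Folio} = 49 and p_{Folio} = 73.5.
q_{Folio} = 231 − 3·73.5 + 2·73.5 = 157.5.
Profit = (73.5 − 21)·157.5 = 8268.75.

8268.75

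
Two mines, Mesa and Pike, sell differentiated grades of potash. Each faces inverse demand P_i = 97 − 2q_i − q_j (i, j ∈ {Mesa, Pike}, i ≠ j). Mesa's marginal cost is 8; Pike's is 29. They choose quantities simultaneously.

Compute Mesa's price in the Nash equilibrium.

Mine Mesa's profit: π = q_{Mesa}(97 − 2q_{Mesa} − q_{Pike}) − 8q_{Mesa}.
∂π/∂q_{Mesa} = 89 − 4q_{Mesa} − q_{Pike} = 0 ⇒ q_{Mesa} = 22.25 − 0.25q_{Pike}.
Similarly q_{Pike} = 17 − 0.25q_{Mesa}.
Substituting the second reaction function into the first: q_{Mesa} = 22.25 − 0.25(17 − 0.25q_{Mesa}), which gives 0.9375q_{Mesa} = 18 ⇒ q_{Mesa} = 19.2.
Then q_{Pike} = 17 − 0.25·19.2 = 12.2.
P_{Mesa} = 97 − 2·19.2 − 12.2 = 46.4.

46.4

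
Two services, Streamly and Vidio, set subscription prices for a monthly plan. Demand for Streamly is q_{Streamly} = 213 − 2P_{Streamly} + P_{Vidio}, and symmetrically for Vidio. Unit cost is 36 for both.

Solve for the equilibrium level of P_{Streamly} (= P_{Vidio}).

Streamly's profit: π = (P_{Streamly} − 36)(213 − 2P_{Streamly} + P_{Vidio}).
∂π/∂P_{Streamly} = 285 − 4P_{Streamly} + P_{Vidio} = 0 ⇒ P_{Streamly} = 71.25 + 0.25P_{Vidio}.
By symmetry P_{Vidio} = P_{Streamly}; substituting into the reaction function, 0.75P_{Streamly} = 71.25 and P_{Streamly} = 95.

95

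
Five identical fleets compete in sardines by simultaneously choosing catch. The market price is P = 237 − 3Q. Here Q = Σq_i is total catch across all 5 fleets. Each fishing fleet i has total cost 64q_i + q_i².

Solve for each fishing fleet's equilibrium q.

A representative fishing fleet's profit is π_i = q_i(237 − 3Q) − 64q_i − q_i², with Q = q_i + Σ_{j≠i} q_j.
First-order condition: 173 − 8q_i − 3Σ_{j≠i} q_j = 0.
Imposing symmetry (q_j = q for all j) turns Σ_{j≠i} q_j into 4q, so 173 = 20q and q = 8.65.

8.65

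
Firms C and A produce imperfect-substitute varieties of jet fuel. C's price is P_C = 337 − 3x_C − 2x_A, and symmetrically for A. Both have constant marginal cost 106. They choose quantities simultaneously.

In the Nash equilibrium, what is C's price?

192.625

Firm C's profit: π = x_C(337 − 3x_C − 2x_A) − 106x_C.
∂π/∂x_C = 231 − 6x_C − 2x_A = 0 ⇒ x_C = 38.5 − (1/3)x_A.
Setting x_C = x_A in the reaction function: x_C = 38.5 − (1/3)x_C, so x_C = 38.5 / (4/3) = 28.875.
P_C = 337 − 3·28.875 − 2·28.875 = 192.625.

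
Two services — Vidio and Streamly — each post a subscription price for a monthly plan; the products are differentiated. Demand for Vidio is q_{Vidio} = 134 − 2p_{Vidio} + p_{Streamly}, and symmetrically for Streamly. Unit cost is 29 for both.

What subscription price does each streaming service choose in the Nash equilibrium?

64

Vidio's profit: π = (p_{Vidio} − 29)(134 − 2p_{Vidio} + p_{Streamly}).
∂π/∂p_{Vidio} = 192 − 4p_{Vidio} + p_{Streamly} = 0 ⇒ p_{Vidio} = 48 + 0.25p_{Streamly}.
By symmetry p_{Streamly} = p_{Vidio}; substituting into the reaction function, 0.75p_{Vidio} = 48 and p_{Vidio} = 64.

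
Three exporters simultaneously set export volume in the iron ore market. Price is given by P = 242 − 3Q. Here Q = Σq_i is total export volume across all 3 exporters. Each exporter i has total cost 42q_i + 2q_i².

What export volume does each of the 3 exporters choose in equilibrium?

A representative exporter's profit is π_i = q_i(242 − 3Q) − 42q_i − 2q_i², with Q = q_i + Σ_{j≠i} q_j.
First-order condition: 200 − 10q_i − 3Σ_{j≠i} q_j = 0.
Imposing symmetry (q_j = q for all j) turns Σ_{j≠i} q_j into 2q, so 200 = 16q and q = 12.5.

12.5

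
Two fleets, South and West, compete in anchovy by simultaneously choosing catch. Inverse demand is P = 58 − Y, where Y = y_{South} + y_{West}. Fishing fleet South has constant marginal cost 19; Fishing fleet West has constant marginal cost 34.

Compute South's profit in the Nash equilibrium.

Fishing fleet South's profit: π = y_{South}(58 − (y_{South} + y_{West})) − 19y_{South}.
∂π/∂y_{South} = 39 − 2y_{South} − y_{West} = 0, so y_{South} = 19.5 − 0.5y_{West}.
By the same steps for West: y_{West} = 12 − 0.5y_{South}.
Substituting the second reaction function into the first: y_{South} = 19.5 − 0.5(12 − 0.5y_{South}), which gives 0.75y_{South} = 13.5 ⇒ y_{South} = 18.
Then y_{West} = 12 − 0.5·18 = 3.
Price P = 58 − 21 = 37.
South's profit: (37 − 19)·18 = 324.

324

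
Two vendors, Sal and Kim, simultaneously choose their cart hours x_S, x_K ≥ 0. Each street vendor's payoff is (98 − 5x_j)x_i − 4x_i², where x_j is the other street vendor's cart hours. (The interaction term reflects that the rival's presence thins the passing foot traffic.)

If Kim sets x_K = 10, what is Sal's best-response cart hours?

6

Sal's payoff is (98 − 5x_K)x_S − 4x_S².
∂π/∂x_S = 98 − 5x_K − 8x_S = 0, so x_S = 12.25 − 0.625x_K.
At x_K = 10: x_S = 12.25 − 0.625·10 = 6.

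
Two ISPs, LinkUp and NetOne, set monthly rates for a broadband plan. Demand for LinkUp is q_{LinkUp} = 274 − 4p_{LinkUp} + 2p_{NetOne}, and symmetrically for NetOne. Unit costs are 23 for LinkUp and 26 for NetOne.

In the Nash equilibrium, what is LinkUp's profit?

LinkUp's profit: π = (p_{LinkUp} − 23)(274 − 4p_{LinkUp} + 2p_{NetOne}).
∂π/∂p_{LinkUp} = 366 − 8p_{LinkUp} + 2p_{NetOne} = 0 ⇒ p_{LinkUp} = 45.75 + 0.25p_{NetOne}.
Similarly p_{NetOne} = 47.25 + 0.25p_{LinkUp}.
Plugging p_{NetOne} into LinkUp's best response: p_{LinkUp} = 45.75 + 0.25(47.25 + 0.25p_{LinkUp}) ⇒ 0.9375p_{LinkUp} = 57.5625, so p_{LinkUp} = 61.4.
Then p_{NetOne} = 47.25 + 0.25·61.4 = 62.6.
q_{LinkUp} = 274 − 4·61.4 + 2·62.6 = 153.6.
Profit = (61.4 − 23)·153.6 = 5898.24.

5898.24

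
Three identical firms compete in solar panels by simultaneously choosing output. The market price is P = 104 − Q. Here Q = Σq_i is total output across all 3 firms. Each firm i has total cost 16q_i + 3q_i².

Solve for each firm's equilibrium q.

8.8

A representative firm's profit is π_i = q_i(104 − Q) − 16q_i − 3q_i², with Q = q_i + Σ_{j≠i} q_j.
First-order condition: 88 − 8q_i − Σ_{j≠i} q_j = 0.
With identical firms, set every q_j = q: then 88 − 8q − 2q = 0, i.e. q = 88/10 = 8.8.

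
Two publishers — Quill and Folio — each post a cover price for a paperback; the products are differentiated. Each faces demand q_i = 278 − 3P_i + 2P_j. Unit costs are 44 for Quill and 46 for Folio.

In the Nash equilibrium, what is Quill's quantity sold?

Quill's profit: π = (P_{Quill} − 44)(278 − 3P_{Quill} + 2P_{Folio}).
∂π/∂P_{Quill} = 410 − 6P_{Quill} + 2P_{Folio} = 0 ⇒ P_{Quill} = 205/3 + (1/3)P_{Folio}.
Similarly P_{Folio} = 208/3 + (1/3)P_{Quill}.
Solving the two reaction functions simultaneously: (1 − (1/3)(1/3))P_{Quill} = 205/3 + (1/3)·(208/3), so (8/9)P_{Quill} = 823/9 and P_{Quill} = 102.875.
Then P_{Folio} = 208/3 + (1/3)·102.875 = 103.625.
q_{Quill} = 278 − 3·102.875 + 2·103.625 = 176.625.

176.625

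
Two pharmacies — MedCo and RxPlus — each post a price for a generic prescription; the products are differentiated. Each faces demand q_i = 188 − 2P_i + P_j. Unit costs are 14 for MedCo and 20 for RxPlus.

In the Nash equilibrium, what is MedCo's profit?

MedCo's profit: π = (P_{MedCo} − 14)(188 − 2P_{MedCo} + P_{RxPlus}).
∂π/∂P_{MedCo} = 216 − 4P_{MedCo} + P_{RxPlus} = 0 ⇒ P_{MedCo} = 54 + 0.25P_{RxPlus}.
Similarly P_{RxPlus} = 57 + 0.25P_{MedCo}.
Plugging P_{RxPlus} into MedCo's best response: P_{MedCo} = 54 + 0.25(57 + 0.25P_{MedCo}) ⇒ 0.9375P_{MedCo} = 68.25, so P_{MedCo} = 72.8.
Then P_{RxPlus} = 57 + 0.25·72.8 = 75.2.
q_{MedCo} = 188 − 2·72.8 + 75.2 = 117.6.
Profit = (72.8 − 14)·117.6 = 6914.88.

6914.88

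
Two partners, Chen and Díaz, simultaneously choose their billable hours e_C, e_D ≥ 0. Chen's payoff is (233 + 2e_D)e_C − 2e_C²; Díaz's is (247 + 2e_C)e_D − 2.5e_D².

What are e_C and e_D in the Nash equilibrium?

103.6875, 90.875

Expanding Chen's payoff: 233e_C + 2e_De_C − 2e_C².
∂π/∂e_C = 233 + 2e_D − 4e_C = 0, so e_C = 58.25 + 0.5e_D.
Likewise for Díaz: e_D = 49.4 + 0.4e_C.
Plugging e_D into Chen's best response: e_C = 58.25 + 0.5(49.4 + 0.4e_C) ⇒ 0.8e_C = 82.95, so e_C = 103.6875.
Then e_D = 49.4 + 0.4·103.6875 = 90.875.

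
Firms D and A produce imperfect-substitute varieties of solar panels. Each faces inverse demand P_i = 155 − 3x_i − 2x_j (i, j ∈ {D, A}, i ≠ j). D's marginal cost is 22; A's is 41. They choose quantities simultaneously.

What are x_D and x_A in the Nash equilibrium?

17.8125, 13.0625

Firm D's profit: π = x_D(155 − 3x_D − 2x_A) − 22x_D.
∂π/∂x_D = 133 − 6x_D − 2x_A = 0 ⇒ x_D = 133/6 − (1/3)x_A.
Similarly x_A = 19 − (1/3)x_D.
Solving the two reaction functions simultaneously: (1 − (−1/3)(−1/3))x_D = 133/6 − (1/3)·19, so (8/9)x_D = 95/6 and x_D = 17.8125.
Then x_A = 19 − (1/3)·17.8125 = 13.0625.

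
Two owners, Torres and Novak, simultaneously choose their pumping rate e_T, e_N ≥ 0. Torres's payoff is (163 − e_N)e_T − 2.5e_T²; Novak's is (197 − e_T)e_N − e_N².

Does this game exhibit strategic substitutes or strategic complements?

Expanding Torres's payoff: 163e_T − e_Ne_T − 2.5e_T².
∂π/∂e_T = 163 − e_N − 5e_T = 0, so e_T = 32.6 − 0.2e_N.
The best-response slope de_T/de_N = −0.2 < 0: the reaction function is downward-sloping, so the choices are strategic substitutes.

strategic substitutes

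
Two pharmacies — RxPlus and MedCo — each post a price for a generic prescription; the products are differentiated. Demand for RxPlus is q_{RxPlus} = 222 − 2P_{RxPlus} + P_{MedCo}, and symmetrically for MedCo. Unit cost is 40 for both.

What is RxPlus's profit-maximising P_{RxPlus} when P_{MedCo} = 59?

RxPlus's profit: π = (P_{RxPlus} − 40)(222 − 2P_{RxPlus} + P_{MedCo}).
∂π/∂P_{RxPlus} = 302 − 4P_{RxPlus} + P_{MedCo} = 0 ⇒ P_{RxPlus} = 75.5 + 0.25P_{MedCo}.
At P_{MedCo} = 59: P_{RxPlus} = 75.5 + 0.25·59 = 90.25.

90.25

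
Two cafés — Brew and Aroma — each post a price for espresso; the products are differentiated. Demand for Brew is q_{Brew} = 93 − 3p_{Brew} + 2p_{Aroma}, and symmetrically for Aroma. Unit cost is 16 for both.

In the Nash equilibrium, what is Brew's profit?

Brew's profit: π = (p_{Brew} − 16)(93 − 3p_{Brew} + 2p_{Aroma}).
∂π/∂p_{Brew} = 141 − 6p_{Brew} + 2p_{Aroma} = 0 ⇒ p_{Brew} = 23.5 + (1/3)p_{Aroma}.
By symmetry p_{Aroma} = p_{Brew}; substituting into the reaction function, (2/3)p_{Brew} = 23.5 and p_{Brew} = 35.25.
q_{Brew} = 93 − 3·35.25 + 2·35.25 = 57.75.
Profit = (35.25 − 16)·57.75 = 1111.6875.

1111.6875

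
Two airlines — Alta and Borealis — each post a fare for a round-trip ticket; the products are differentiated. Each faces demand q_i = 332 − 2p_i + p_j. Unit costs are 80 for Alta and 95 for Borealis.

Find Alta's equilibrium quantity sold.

Alta's profit: π = (p_{Alta} − 80)(332 − 2p_{Alta} + p_{Borealis}).
∂π/∂p_{Alta} = 492 − 4p_{Alta} + p_{Borealis} = 0 ⇒ p_{Alta} = 123 + 0.25p_{Borealis}.
Similarly p_{Borealis} = 130.5 + 0.25p_{Alta}.
Plugging p_{Borealis} into Alta's best response: p_{Alta} = 123 + 0.25(130.5 + 0.25p_{Alta}) ⇒ 0.9375p_{Alta} = 155.625, so p_{Alta} = 166.
Then p_{Borealis} = 130.5 + 0.25·166 = 172.
q_{Alta} = 332 − 2·166 + 172 = 172.

172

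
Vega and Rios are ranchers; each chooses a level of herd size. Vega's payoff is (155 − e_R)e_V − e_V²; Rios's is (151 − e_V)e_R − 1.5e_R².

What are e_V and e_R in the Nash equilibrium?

62.8, 29.4

Expanding Vega's payoff: 155e_V − e_Re_V − e_V².
∂π/∂e_V = 155 − e_R − 2e_V = 0, so e_V = 77.5 − 0.5e_R.
Likewise for Rios: e_R = 151/3 − (1/3)e_V.
Substituting the second reaction function into the first: e_V = 77.5 − 0.5(151/3 − (1/3)e_V), which gives (5/6)e_V = 157/3 ⇒ e_V = 62.8.
Then e_R = 151/3 − (1/3)·62.8 = 29.4.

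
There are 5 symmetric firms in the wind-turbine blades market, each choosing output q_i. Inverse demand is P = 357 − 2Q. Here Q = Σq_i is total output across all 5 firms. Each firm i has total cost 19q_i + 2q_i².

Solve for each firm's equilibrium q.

A representative firm's profit is π_i = q_i(357 − 2Q) − 19q_i − 2q_i², with Q = q_i + Σ_{j≠i} q_j.
First-order condition: 338 − 8q_i − 2Σ_{j≠i} q_j = 0.
Imposing symmetry (q_j = q for all j) turns Σ_{j≠i} q_j into 4q, so 338 = 16q and q = 21.125.

21.125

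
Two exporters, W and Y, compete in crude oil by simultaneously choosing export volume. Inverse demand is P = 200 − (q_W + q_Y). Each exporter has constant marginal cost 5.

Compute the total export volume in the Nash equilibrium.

Exporter W's profit: π = q_W(200 − (q_W + q_Y)) − 5q_W.
∂π/∂q_W = 195 − 2q_W − q_Y = 0, so q_W = 97.5 − 0.5q_Y.
The game is symmetric, so in equilibrium q_Y = q_W: the reaction function gives 1.5q_W = 97.5, hence q_W = 65.
Total export volume: 65 + 65 = 130.

130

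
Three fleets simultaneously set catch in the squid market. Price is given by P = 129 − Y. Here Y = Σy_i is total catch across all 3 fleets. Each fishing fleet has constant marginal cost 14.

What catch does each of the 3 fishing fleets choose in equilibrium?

A representative fishing fleet's profit is π_i = y_i(129 − Y) − 14y_i, with Y = y_i + Σ_{j≠i} y_j.
First-order condition: 115 − 2y_i − Σ_{j≠i} y_j = 0.
Imposing symmetry (y_j = y for all j) turns Σ_{j≠i} y_j into 2y, so 115 = 4y and y = 28.75.

28.75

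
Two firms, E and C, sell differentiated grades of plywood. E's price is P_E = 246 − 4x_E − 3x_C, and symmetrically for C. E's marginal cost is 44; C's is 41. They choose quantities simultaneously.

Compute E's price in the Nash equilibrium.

Firm E's profit: π = x_E(246 − 4x_E − 3x_C) − 44x_E.
∂π/∂x_E = 202 − 8x_E − 3x_C = 0 ⇒ x_E = 25.25 − 0.375x_C.
Similarly x_C = 25.625 − 0.375x_E.
Plugging x_C into E's best response: x_E = 25.25 − 0.375(25.625 − 0.375x_E) ⇒ (55/64)x_E = 1001/64, so x_E = 18.2.
Then x_C = 25.625 − 0.375·18.2 = 18.8.
P_E = 246 − 4·18.2 − 3·18.8 = 116.8.

116.8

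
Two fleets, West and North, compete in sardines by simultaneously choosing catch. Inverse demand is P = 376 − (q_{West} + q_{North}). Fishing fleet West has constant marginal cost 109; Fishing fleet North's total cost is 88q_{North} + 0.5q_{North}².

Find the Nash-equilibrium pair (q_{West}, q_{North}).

Fishing fleet West's profit: π = q_{West}(376 − (q_{West} + q_{North})) − 109q_{West}.
∂π/∂q_{West} = 267 − 2q_{West} − q_{North} = 0, so q_{West} = 133.5 − 0.5q_{North}.
For North: ∂π/∂q_{North} = 288 − 3q_{North} − q_{West} = 0 ⇒ q_{North} = 96 − (1/3)q_{West}.
Plugging q_{North} into West's best response: q_{West} = 133.5 − 0.5(96 − (1/3)q_{West}) ⇒ (5/6)q_{West} = 85.5, so q_{West} = 102.6.
Then q_{North} = 96 − (1/3)·102.6 = 61.8.

102.6, 61.8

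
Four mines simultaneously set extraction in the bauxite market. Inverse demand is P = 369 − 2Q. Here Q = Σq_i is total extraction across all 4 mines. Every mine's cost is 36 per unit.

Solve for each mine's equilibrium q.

33.3

A representative mine's profit is π_i = q_i(369 − 2Q) − 36q_i, with Q = q_i + Σ_{j≠i} q_j.
First-order condition: 333 − 4q_i − 2Σ_{j≠i} q_j = 0.
In a symmetric equilibrium every mine chooses the same q, so Σ_{j≠i} q_j = 3q. The condition becomes 333 − 10q = 0, giving q = 333/10 = 33.3.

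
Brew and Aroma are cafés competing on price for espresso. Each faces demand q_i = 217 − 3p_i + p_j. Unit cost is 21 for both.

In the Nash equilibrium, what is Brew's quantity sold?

105

Brew's profit: π = (p_{Brew} − 21)(217 − 3p_{Brew} + p_{Aroma}).
∂π/∂p_{Brew} = 280 − 6p_{Brew} + p_{Aroma} = 0 ⇒ p_{Brew} = 140/3 + (1/6)p_{Aroma}.
The game is symmetric, so in equilibrium p_{Aroma} = p_{Brew}: the reaction function gives (5/6)p_{Brew} = 140/3, hence p_{Brew} = 56.
q_{Brew} = 217 − 3·56 + 56 = 105.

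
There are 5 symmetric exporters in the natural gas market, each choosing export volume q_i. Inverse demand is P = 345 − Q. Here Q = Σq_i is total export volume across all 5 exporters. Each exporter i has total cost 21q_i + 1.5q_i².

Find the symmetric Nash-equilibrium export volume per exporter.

A representative exporter's profit is π_i = q_i(345 − Q) − 21q_i − 1.5q_i², with Q = q_i + Σ_{j≠i} q_j.
First-order condition: 324 − 5q_i − Σ_{j≠i} q_j = 0.
Imposing symmetry (q_j = q for all j) turns Σ_{j≠i} q_j into 4q, so 324 = 9q and q = 36.

36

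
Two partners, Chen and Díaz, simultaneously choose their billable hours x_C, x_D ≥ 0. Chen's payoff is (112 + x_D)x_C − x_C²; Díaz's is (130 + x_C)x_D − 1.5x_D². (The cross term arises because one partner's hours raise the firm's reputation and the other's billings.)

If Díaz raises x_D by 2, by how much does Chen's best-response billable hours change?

Expanding Chen's payoff: 112x_C + x_Dx_C − x_C².
∂π/∂x_C = 112 + x_D − 2x_C = 0, so x_C = 56 + 0.5x_D.
The reaction-function slope is 0.5, so a 2-unit rise in x_D moves x_C by 0.5 × 2 = 1. Chen's best response rises — the actions are strategic complements.

1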